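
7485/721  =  10  +  275/721  =  10.38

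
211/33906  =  211/33906 = 0.01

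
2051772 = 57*35996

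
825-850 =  - 25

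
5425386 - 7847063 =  - 2421677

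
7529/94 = 80 + 9/94 = 80.10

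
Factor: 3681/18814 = 9/46 = 2^( - 1)*3^2*23^( - 1 ) 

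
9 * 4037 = 36333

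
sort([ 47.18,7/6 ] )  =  [ 7/6, 47.18 ] 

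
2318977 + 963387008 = 965705985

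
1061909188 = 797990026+263919162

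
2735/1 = 2735 = 2735.00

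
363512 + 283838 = 647350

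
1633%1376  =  257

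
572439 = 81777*7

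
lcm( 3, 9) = 9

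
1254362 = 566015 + 688347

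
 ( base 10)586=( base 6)2414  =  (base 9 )721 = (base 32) IA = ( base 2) 1001001010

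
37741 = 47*803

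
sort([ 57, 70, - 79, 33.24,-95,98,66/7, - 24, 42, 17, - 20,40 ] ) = [-95, - 79, - 24 , - 20, 66/7 , 17,33.24 , 40,42,57,  70,98 ]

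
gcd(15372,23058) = 7686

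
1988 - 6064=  -4076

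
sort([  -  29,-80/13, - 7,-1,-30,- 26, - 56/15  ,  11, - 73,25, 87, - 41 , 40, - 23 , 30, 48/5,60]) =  [ - 73 , - 41,-30, - 29, - 26 ,-23 , - 7 , - 80/13, - 56/15, - 1,48/5,11,25,30,  40,  60, 87]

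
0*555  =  0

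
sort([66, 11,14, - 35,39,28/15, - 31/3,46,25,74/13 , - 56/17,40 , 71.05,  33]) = [ - 35, - 31/3, - 56/17,28/15,74/13, 11, 14,25,33, 39,40, 46, 66, 71.05 ] 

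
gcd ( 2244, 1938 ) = 102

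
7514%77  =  45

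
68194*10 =681940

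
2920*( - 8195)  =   - 23929400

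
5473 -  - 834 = 6307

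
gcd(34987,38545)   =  593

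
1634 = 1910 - 276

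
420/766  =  210/383= 0.55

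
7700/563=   7700/563 = 13.68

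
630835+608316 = 1239151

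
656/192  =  3 + 5/12 = 3.42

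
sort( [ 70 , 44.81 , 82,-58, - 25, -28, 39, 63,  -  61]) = [ - 61, - 58  , - 28 , - 25, 39, 44.81, 63,70, 82]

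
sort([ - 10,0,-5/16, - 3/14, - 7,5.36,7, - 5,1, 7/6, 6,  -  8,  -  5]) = [ - 10, - 8,-7,-5,-5,  -  5/16 , - 3/14,0, 1,  7/6, 5.36 , 6,7 ]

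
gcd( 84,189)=21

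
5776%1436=32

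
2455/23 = 2455/23 = 106.74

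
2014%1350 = 664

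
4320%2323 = 1997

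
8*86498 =691984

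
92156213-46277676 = 45878537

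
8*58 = 464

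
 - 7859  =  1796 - 9655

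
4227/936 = 1409/312 = 4.52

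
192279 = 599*321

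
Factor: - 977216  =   - 2^6*15269^1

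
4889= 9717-4828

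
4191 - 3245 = 946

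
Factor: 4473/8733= 3^1*7^1 * 41^( -1) = 21/41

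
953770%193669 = 179094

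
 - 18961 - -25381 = 6420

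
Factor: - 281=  - 281^1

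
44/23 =1 + 21/23 = 1.91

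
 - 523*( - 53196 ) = 27821508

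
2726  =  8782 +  - 6056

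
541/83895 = 541/83895 = 0.01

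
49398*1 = 49398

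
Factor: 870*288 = 2^6 *3^3*5^1*29^1 = 250560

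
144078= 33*4366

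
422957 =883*479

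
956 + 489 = 1445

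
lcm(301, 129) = 903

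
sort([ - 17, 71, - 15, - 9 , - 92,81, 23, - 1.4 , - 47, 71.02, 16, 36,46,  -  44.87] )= [-92, - 47,- 44.87, - 17, - 15,-9,-1.4, 16 , 23, 36,46, 71, 71.02,81]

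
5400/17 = 317  +  11/17 = 317.65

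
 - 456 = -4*114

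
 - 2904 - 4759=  - 7663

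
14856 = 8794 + 6062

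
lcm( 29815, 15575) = 1043525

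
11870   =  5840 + 6030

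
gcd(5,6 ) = 1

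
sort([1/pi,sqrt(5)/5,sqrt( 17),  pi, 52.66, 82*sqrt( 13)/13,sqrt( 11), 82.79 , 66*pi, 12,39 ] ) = [1/pi , sqrt( 5)/5,  pi,sqrt( 11), sqrt( 17), 12,82*sqrt( 13) /13, 39, 52.66, 82.79 , 66 * pi ]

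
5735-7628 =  - 1893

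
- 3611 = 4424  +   -8035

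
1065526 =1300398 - 234872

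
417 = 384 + 33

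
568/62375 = 568/62375 = 0.01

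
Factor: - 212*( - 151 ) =2^2*53^1*151^1  =  32012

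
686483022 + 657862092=1344345114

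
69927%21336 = 5919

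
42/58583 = 6/8369 = 0.00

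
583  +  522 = 1105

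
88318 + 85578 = 173896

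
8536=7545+991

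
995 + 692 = 1687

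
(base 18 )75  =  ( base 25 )56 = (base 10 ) 131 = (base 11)10a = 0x83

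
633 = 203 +430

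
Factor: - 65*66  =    -  4290 = - 2^1*3^1*5^1 * 11^1*13^1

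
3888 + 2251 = 6139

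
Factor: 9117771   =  3^1*13^1*389^1 *601^1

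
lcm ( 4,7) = 28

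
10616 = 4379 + 6237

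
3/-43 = -3/43 = -0.07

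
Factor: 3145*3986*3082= 2^2*5^1*17^1*23^1*37^1* 67^1*1993^1 = 38635859540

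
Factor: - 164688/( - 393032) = 282/673 = 2^1 * 3^1*47^1*673^( - 1) 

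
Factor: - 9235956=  - 2^2*3^1*769663^1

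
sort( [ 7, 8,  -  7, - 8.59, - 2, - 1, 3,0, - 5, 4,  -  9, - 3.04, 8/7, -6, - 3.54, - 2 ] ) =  [-9, -8.59, - 7, - 6, - 5,-3.54, - 3.04, - 2, - 2, - 1 , 0, 8/7,3, 4, 7, 8]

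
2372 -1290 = 1082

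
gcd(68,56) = 4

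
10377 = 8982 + 1395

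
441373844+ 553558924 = 994932768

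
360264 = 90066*4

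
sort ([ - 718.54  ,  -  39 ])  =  [ - 718.54 ,-39] 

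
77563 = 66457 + 11106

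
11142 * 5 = 55710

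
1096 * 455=498680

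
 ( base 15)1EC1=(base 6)51014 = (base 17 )1638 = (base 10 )6706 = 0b1101000110010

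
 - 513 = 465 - 978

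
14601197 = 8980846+5620351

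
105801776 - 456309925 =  - 350508149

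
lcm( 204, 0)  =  0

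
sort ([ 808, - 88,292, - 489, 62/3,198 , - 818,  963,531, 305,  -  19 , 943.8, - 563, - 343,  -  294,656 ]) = [  -  818, - 563,-489,-343,  -  294, - 88, - 19, 62/3,198, 292,305,531,656,808, 943.8,  963 ]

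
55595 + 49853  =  105448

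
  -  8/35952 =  - 1/4494 = -0.00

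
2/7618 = 1/3809 =0.00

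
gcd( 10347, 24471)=3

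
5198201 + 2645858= 7844059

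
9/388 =9/388 = 0.02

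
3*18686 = 56058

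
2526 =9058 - 6532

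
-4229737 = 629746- 4859483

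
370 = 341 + 29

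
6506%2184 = 2138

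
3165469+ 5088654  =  8254123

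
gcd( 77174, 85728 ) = 94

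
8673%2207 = 2052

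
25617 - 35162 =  - 9545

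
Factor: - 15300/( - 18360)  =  2^( - 1)*3^( - 1)*5^1 = 5/6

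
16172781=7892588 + 8280193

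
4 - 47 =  - 43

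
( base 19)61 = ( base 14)83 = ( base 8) 163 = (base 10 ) 115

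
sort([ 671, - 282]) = [ - 282,671 ]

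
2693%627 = 185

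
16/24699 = 16/24699 = 0.00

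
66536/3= 66536/3= 22178.67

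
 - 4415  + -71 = -4486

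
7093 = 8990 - 1897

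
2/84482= 1/42241 = 0.00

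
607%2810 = 607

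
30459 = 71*429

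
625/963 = 625/963 = 0.65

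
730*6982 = 5096860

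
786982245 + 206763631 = 993745876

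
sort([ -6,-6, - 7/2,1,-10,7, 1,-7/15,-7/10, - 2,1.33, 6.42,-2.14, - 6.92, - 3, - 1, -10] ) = [- 10,-10, - 6.92, - 6, - 6, - 7/2,- 3, - 2.14, - 2 ,  -  1,-7/10,-7/15,1, 1, 1.33, 6.42, 7]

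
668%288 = 92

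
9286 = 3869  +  5417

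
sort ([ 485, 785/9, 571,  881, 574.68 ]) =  [785/9,  485, 571, 574.68, 881 ] 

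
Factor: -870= - 2^1*3^1*5^1*29^1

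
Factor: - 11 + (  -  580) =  - 3^1 * 197^1 = - 591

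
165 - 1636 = - 1471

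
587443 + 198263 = 785706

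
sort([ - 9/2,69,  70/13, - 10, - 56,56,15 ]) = [ - 56, - 10, - 9/2,70/13,15,56,69 ]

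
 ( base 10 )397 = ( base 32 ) cd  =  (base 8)615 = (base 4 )12031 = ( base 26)F7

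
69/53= 69/53 = 1.30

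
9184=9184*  1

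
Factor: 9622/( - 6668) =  - 4811/3334 = - 2^ (-1 )*17^1*283^1*1667^(  -  1)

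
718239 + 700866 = 1419105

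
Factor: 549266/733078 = 67^1*359^ ( - 1)*1021^( - 1 )*4099^1 = 274633/366539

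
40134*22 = 882948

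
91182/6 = 15197 = 15197.00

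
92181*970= 89415570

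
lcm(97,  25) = 2425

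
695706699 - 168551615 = 527155084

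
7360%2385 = 205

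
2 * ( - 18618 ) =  - 37236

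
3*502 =1506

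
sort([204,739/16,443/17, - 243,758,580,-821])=[  -  821, - 243 , 443/17,739/16,204,580,  758]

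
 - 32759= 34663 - 67422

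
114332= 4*28583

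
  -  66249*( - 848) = 56179152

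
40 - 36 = 4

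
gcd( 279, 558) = 279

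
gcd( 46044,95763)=3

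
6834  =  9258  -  2424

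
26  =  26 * 1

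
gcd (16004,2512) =4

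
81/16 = 81/16 = 5.06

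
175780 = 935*188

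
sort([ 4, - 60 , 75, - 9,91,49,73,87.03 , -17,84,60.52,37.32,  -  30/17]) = [ - 60, - 17,  -  9, - 30/17, 4,37.32,  49,60.52, 73, 75,84,87.03,  91]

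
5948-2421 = 3527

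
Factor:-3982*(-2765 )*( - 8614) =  - 2^2 * 5^1*7^1*11^1*59^1*73^1*79^1*181^1 =- 94842121220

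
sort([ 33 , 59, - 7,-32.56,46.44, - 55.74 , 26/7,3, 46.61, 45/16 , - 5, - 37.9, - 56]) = [ - 56, - 55.74,-37.9, - 32.56, - 7, - 5 , 45/16, 3, 26/7, 33,46.44,  46.61,  59]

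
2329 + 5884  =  8213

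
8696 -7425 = 1271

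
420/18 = 70/3  =  23.33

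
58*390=22620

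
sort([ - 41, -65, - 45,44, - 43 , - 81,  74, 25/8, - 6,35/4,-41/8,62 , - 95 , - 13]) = [-95, - 81, - 65, - 45, - 43, - 41, - 13, - 6,- 41/8,25/8,35/4, 44, 62,74 ]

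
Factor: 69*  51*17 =59823 = 3^2 * 17^2 * 23^1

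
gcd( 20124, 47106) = 18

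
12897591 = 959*13449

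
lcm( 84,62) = 2604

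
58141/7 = 58141/7 = 8305.86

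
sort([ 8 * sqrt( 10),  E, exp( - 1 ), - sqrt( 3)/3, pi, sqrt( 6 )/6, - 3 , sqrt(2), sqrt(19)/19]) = [ - 3,-sqrt(3 ) /3, sqrt(19 ) /19,exp( - 1) , sqrt(6)/6,sqrt(2 ), E,  pi,  8*sqrt( 10 )] 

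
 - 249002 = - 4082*61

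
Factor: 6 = 2^1*3^1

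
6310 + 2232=8542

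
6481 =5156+1325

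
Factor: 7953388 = 2^2*1988347^1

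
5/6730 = 1/1346 = 0.00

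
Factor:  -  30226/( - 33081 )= 2^1 * 3^( - 1 )*7^1*17^1*127^1*11027^( - 1)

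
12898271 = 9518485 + 3379786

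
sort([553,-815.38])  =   [  -  815.38,553] 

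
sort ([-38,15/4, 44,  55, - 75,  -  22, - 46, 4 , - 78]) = [ - 78, - 75, - 46,-38 ,  -  22,15/4,4,44,55 ]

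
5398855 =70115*77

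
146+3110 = 3256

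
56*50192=2810752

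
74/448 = 37/224 = 0.17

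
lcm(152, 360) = 6840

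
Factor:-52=- 2^2* 13^1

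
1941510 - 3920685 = -1979175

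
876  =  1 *876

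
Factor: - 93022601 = - 7^1*13288943^1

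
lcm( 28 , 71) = 1988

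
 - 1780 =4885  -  6665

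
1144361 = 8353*137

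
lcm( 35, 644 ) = 3220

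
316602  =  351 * 902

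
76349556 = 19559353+56790203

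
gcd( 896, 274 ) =2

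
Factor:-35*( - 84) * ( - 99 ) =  - 2^2*3^3 * 5^1*7^2*11^1 = -  291060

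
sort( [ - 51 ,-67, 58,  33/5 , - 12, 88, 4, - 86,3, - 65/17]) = [-86 ,-67, - 51, - 12, - 65/17, 3,4,33/5, 58 , 88 ]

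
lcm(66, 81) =1782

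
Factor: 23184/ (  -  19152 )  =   - 23/19   =  - 19^(- 1)  *  23^1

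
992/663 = 992/663 = 1.50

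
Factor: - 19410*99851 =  - 1938107910 = -  2^1*3^1*5^1*31^1*647^1*3221^1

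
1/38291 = 1/38291 =0.00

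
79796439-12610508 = 67185931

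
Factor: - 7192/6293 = -8/7=- 2^3*7^(-1 ) 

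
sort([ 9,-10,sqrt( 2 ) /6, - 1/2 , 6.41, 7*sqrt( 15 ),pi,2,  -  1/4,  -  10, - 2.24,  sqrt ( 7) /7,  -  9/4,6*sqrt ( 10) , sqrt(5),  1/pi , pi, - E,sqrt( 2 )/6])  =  [ - 10,  -  10, - E,-9/4, - 2.24, - 1/2,-1/4,sqrt (2)/6,sqrt (2 )/6,1/pi,sqrt(7) /7,2,sqrt (5 ),pi, pi , 6.41,  9 , 6*sqrt(10 ),7 *sqrt(15)] 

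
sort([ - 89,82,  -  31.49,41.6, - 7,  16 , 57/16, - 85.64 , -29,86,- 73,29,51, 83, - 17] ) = [- 89,  -  85.64,- 73,-31.49 ,  -  29, - 17, - 7,57/16,16,29, 41.6,51,82,83, 86] 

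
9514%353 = 336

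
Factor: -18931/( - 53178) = 2^( - 1)*3^( -1) * 11^1*1721^1*8863^( - 1)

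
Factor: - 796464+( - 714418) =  - 2^1 *755441^1 =- 1510882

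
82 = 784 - 702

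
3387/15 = 225 + 4/5=225.80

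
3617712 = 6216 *582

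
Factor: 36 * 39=2^2*3^3*13^1 =1404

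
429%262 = 167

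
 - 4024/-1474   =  2 + 538/737 = 2.73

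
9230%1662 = 920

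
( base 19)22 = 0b101000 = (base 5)130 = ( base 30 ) 1A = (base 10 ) 40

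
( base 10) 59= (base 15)3e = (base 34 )1P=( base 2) 111011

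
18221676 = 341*53436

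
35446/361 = 98 + 68/361 = 98.19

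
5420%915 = 845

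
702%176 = 174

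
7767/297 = 863/33 =26.15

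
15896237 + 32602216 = 48498453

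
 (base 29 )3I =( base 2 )1101001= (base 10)105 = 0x69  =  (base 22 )4h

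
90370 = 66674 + 23696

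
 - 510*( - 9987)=5093370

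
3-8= - 5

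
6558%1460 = 718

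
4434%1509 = 1416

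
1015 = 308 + 707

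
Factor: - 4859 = -43^1*113^1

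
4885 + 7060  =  11945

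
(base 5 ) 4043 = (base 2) 1000001011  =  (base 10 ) 523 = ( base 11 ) 436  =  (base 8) 1013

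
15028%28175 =15028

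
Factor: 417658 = 2^1*19^1 * 29^1 * 379^1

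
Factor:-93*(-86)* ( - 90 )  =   -2^2 *3^3 * 5^1*31^1 * 43^1 = -719820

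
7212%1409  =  167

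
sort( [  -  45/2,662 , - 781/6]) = [ - 781/6 ,-45/2,662 ]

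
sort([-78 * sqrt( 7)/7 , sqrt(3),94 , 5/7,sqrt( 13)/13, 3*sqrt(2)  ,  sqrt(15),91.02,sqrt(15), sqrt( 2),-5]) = [ - 78*sqrt(7 )/7, - 5,sqrt (13)/13, 5/7,sqrt(2 ), sqrt(3) , sqrt(15 ) , sqrt(15) , 3*sqrt(2),91.02,94]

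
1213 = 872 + 341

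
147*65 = 9555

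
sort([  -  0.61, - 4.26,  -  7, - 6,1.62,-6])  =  [ - 7, - 6, - 6,-4.26 , - 0.61,1.62]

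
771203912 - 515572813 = 255631099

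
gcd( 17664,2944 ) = 2944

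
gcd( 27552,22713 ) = 3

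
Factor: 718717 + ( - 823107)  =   - 104390 = -2^1*5^1*11^1 * 13^1*73^1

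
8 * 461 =3688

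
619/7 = 619/7 = 88.43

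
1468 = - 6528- - 7996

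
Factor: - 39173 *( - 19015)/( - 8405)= - 148974919/1681= -41^( - 2)* 43^1*911^1*3803^1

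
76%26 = 24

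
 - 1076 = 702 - 1778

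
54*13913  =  751302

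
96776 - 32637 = 64139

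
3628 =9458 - 5830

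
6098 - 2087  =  4011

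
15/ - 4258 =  - 15/4258 = - 0.00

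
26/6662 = 13/3331 = 0.00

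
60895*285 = 17355075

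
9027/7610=9027/7610 = 1.19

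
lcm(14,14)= 14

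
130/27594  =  65/13797 = 0.00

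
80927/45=1798 + 17/45 = 1798.38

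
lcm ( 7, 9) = 63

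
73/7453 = 73/7453=0.01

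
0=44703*0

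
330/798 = 55/133 = 0.41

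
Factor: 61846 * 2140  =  2^3*5^1*17^2*107^2= 132350440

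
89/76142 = 89/76142 = 0.00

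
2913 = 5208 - 2295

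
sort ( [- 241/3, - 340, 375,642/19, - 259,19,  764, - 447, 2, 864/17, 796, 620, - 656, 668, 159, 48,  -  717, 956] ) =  [ - 717,- 656, - 447, - 340, - 259,-241/3, 2, 19,  642/19, 48,864/17,159 , 375, 620, 668,764, 796, 956 ]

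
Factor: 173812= 2^2 *19^1*2287^1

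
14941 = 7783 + 7158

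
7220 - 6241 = 979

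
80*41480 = 3318400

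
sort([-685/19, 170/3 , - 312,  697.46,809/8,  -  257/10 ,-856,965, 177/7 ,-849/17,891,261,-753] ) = [-856,- 753, - 312,-849/17, - 685/19 ,-257/10, 177/7, 170/3  ,  809/8 , 261,697.46,891,965 ] 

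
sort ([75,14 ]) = [14, 75]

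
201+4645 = 4846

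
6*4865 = 29190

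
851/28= 30 + 11/28 = 30.39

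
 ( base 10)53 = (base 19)2f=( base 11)49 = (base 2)110101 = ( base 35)1i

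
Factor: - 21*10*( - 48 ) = 2^5*3^2 * 5^1* 7^1 =10080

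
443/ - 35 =  -  443/35 = - 12.66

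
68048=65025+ 3023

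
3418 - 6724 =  - 3306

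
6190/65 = 95  +  3/13 = 95.23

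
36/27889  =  36/27889 =0.00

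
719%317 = 85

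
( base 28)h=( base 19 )H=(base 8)21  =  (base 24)h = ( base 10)17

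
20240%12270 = 7970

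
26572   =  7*3796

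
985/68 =985/68 = 14.49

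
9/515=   9/515=   0.02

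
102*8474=864348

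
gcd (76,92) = 4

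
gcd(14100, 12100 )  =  100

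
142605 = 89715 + 52890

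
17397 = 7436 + 9961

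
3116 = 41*76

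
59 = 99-40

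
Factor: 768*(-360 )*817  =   - 2^11*3^3*5^1*19^1*43^1 = - 225884160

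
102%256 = 102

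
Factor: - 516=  - 2^2*3^1*43^1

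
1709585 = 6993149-5283564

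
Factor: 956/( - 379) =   -  2^2*239^1*379^( - 1)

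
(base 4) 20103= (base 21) 146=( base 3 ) 201200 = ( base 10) 531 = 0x213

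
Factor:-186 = -2^1*3^1 * 31^1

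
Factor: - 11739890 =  - 2^1*5^1*23^1*51043^1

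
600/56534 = 300/28267=0.01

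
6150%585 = 300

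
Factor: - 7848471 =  - 3^1*1153^1*2269^1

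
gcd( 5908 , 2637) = 1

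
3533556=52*67953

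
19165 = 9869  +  9296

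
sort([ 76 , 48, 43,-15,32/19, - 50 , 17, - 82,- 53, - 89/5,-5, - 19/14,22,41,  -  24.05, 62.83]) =[ - 82, - 53,  -  50 , - 24.05, - 89/5,-15, - 5, - 19/14,32/19 , 17, 22, 41, 43,48,62.83,  76]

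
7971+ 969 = 8940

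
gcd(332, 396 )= 4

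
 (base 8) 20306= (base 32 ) 866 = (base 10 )8390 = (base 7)33314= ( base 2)10000011000110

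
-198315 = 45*( - 4407) 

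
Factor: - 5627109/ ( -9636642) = 2^ (-1) * 3^(- 1 )*29^(  -  1)*43^1*181^1 * 241^1*18461^ ( - 1) = 1875703/3212214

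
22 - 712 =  - 690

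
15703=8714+6989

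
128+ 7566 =7694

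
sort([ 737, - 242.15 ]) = [ - 242.15 , 737 ]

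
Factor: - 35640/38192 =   -  2^(-1)*3^4* 5^1*7^( - 1 )*31^( - 1) = - 405/434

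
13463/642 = 20 + 623/642 = 20.97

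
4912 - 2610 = 2302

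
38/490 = 19/245 = 0.08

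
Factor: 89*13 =13^1*89^1  =  1157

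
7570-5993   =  1577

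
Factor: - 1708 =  - 2^2*7^1*61^1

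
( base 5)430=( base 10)115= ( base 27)47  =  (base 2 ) 1110011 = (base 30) 3P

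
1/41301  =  1/41301= 0.00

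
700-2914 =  - 2214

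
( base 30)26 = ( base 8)102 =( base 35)1v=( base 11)60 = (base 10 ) 66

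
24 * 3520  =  84480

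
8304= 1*8304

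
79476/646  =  123+9/323=123.03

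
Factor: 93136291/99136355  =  5^( - 1 )*29^(-1 )*461^1*202031^1*683699^(-1 )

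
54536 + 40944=95480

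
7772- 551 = 7221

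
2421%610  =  591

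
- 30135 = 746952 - 777087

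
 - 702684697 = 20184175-722868872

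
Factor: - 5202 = - 2^1*3^2 * 17^2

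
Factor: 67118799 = 3^1*11^1*2033903^1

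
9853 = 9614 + 239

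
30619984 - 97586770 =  - 66966786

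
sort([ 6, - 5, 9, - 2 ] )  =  [ - 5,  -  2,6, 9]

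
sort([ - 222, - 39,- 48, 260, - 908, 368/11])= [- 908, - 222, - 48, - 39, 368/11, 260]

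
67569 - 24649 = 42920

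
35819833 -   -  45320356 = 81140189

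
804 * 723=581292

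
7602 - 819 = 6783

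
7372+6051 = 13423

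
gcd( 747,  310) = 1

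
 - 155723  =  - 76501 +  - 79222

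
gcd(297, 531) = 9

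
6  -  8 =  - 2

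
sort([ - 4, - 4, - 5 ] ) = [-5, - 4, - 4 ] 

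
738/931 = 738/931  =  0.79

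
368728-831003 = -462275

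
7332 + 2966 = 10298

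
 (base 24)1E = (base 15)28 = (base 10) 38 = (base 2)100110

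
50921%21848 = 7225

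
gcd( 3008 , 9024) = 3008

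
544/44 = 136/11 = 12.36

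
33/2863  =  33/2863=0.01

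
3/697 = 3/697 = 0.00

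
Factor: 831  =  3^1*277^1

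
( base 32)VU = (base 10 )1022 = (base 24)1IE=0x3fe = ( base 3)1101212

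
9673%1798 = 683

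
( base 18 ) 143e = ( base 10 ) 7196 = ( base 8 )16034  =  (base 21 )g6e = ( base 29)8G4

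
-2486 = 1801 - 4287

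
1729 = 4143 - 2414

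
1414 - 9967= - 8553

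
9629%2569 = 1922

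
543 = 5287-4744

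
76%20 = 16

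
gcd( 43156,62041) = 1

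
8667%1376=411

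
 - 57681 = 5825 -63506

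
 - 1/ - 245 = 1/245 = 0.00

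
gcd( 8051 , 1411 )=83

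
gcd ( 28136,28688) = 8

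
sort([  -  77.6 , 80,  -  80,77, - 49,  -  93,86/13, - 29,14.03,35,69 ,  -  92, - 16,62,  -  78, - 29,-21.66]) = [ - 93, - 92,  -  80, -78,  -  77.6,-49, - 29,-29 , - 21.66,- 16,86/13,14.03,35,62,69,77,80]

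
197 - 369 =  - 172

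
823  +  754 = 1577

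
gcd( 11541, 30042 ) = 3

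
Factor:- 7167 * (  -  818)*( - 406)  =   - 2380218036 = -2^2*3^1*7^1*29^1*409^1*2389^1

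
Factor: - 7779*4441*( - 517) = 3^1*11^1*47^1*2593^1 * 4441^1 = 17860560663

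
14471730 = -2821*( - 5130)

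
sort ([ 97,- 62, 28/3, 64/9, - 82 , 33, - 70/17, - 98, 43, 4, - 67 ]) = [-98, - 82,- 67,-62, - 70/17 , 4,64/9,28/3,33,43, 97 ] 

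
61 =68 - 7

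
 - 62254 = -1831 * 34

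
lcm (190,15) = 570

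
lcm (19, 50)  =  950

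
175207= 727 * 241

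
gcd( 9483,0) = 9483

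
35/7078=35/7078 = 0.00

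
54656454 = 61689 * 886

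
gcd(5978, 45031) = 49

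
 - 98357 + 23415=  -  74942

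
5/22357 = 5/22357=0.00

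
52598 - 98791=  - 46193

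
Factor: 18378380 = 2^2 *5^1 * 23^1*39953^1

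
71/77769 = 71/77769 =0.00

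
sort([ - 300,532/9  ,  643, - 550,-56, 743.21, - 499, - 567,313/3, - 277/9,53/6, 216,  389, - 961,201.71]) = [ - 961, - 567, - 550, - 499, - 300 , - 56,  -  277/9, 53/6,  532/9, 313/3, 201.71,216, 389, 643 , 743.21 ] 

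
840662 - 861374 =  - 20712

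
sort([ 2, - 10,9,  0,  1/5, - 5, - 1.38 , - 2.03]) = [ - 10, - 5, - 2.03, - 1.38,0,1/5, 2 , 9] 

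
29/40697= 29/40697 = 0.00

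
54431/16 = 54431/16 = 3401.94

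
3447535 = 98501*35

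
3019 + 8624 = 11643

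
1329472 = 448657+880815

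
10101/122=10101/122 =82.80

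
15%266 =15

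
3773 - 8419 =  - 4646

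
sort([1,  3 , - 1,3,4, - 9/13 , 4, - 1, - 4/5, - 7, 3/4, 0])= [ - 7, - 1,  -  1, - 4/5,  -  9/13,0,3/4,1,3,3,4 , 4] 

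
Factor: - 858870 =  - 2^1*3^3 * 5^1*3181^1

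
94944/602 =157  +  5/7 = 157.71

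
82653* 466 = 38516298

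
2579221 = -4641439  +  7220660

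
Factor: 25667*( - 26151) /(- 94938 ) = 223739239/31646= 2^(-1)*23^1*379^1*15823^( - 1)*25667^1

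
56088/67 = 837  +  9/67= 837.13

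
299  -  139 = 160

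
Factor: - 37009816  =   - 2^3*17^1*272131^1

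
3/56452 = 3/56452 = 0.00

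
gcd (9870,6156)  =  6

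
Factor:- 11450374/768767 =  - 2^1*13^1*440399^1*768767^( - 1)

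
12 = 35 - 23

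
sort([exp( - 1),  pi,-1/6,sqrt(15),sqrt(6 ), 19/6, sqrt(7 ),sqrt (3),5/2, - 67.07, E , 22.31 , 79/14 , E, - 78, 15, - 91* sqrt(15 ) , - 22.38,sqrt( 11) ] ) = [ - 91 * sqrt(15), - 78, - 67.07, - 22.38,-1/6,exp ( -1 ), sqrt( 3 ),sqrt(6), 5/2, sqrt(7 ),E, E, pi, 19/6 , sqrt( 11 ),sqrt(15),  79/14 , 15,22.31 ] 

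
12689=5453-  - 7236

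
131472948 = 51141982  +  80330966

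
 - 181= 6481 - 6662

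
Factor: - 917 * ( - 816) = 2^4*3^1*7^1*17^1 * 131^1 = 748272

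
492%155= 27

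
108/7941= 36/2647 =0.01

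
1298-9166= -7868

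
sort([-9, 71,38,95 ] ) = [ - 9, 38, 71, 95 ] 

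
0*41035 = 0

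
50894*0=0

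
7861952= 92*85456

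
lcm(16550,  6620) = 33100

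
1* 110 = 110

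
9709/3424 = 2 + 2861/3424 = 2.84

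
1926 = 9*214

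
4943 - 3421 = 1522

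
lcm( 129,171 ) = 7353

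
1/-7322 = -1/7322 =- 0.00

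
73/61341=73/61341 = 0.00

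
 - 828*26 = -21528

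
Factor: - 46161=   -  3^2* 23^1*223^1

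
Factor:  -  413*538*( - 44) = 2^3 * 7^1*11^1 * 59^1 * 269^1 = 9776536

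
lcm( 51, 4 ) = 204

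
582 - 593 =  - 11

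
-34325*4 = -137300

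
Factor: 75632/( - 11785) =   -  2^4*5^(- 1)*29^1*163^1*2357^( - 1) 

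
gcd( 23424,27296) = 32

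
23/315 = 23/315 = 0.07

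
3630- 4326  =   - 696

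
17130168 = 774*22132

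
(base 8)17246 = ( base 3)101202121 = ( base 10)7846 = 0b1111010100110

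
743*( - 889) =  - 660527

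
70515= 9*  7835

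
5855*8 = 46840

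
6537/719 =9 + 66/719 = 9.09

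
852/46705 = 852/46705 = 0.02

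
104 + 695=799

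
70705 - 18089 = 52616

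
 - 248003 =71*( - 3493 )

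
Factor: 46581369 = 3^1 *19^1 * 61^1*13397^1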